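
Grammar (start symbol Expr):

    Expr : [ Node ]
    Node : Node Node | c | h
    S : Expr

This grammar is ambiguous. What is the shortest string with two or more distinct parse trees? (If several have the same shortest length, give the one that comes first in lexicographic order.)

[ c c c ]

length 3: no string has ≥2 trees
length 4: no string has ≥2 trees
length 5: [ c c c ] has 2 parse trees

Two derivations of [ c c c ]:
  Expr ⇒ [ Node ] ⇒ [ Node Node ] ⇒ [ Node Node Node ] ⇒ [ c Node Node ] ⇒ [ c c Node ] ⇒ [ c c c ]
  Expr ⇒ [ Node ] ⇒ [ Node Node ] ⇒ [ c Node ] ⇒ [ c Node Node ] ⇒ [ c c Node ] ⇒ [ c c c ]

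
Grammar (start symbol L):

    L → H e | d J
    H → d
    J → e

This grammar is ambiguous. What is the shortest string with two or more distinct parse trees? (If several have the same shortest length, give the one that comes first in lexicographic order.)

length 2: d e has 2 parse trees

Two derivations of d e:
  L ⇒ H e ⇒ d e
  L ⇒ d J ⇒ d e

d e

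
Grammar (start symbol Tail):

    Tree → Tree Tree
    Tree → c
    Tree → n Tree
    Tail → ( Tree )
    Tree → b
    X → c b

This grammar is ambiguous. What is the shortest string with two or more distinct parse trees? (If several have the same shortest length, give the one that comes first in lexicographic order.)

length 3: no string has ≥2 trees
length 4: no string has ≥2 trees
length 5: ( b b b ) has 2 parse trees

Two derivations of ( b b b ):
  Tail ⇒ ( Tree ) ⇒ ( Tree Tree ) ⇒ ( Tree Tree Tree ) ⇒ ( b Tree Tree ) ⇒ ( b b Tree ) ⇒ ( b b b )
  Tail ⇒ ( Tree ) ⇒ ( Tree Tree ) ⇒ ( b Tree ) ⇒ ( b Tree Tree ) ⇒ ( b b Tree ) ⇒ ( b b b )

( b b b )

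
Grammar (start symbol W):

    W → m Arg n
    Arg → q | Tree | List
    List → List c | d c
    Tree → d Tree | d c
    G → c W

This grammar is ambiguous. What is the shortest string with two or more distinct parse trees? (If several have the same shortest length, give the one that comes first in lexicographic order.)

length 3: no string has ≥2 trees
length 4: m d c n has 2 parse trees

Two derivations of m d c n:
  W ⇒ m Arg n ⇒ m Tree n ⇒ m d c n
  W ⇒ m Arg n ⇒ m List n ⇒ m d c n

m d c n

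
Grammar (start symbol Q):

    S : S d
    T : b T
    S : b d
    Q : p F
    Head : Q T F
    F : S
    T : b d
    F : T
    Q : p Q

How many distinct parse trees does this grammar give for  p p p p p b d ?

Parse trees for p p p p p b d:
  [Q p [Q p [Q p [Q p [Q p [F [S b d]]]]]]]
  [Q p [Q p [Q p [Q p [Q p [F [T b d]]]]]]]

2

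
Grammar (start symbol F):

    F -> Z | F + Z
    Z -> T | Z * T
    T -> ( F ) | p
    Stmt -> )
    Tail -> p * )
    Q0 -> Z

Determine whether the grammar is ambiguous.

(Stmt, Tail, Q0 are unreachable from F, so their rules don't affect L(F).) The grammar is stratified — F handles '+' (left-recursive), Z handles '*', T atoms. Each operator has a fixed associativity and precedence level, so every string has one parse.

Unambiguous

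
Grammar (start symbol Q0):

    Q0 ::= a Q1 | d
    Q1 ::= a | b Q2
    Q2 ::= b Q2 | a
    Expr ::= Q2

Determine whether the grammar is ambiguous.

Only Q0, Q1, Q2 are reachable from Q0; ignoring the rest: The reachable rules are right-linear with at most one rule per (nonterminal, next-terminal) pair. Each input token forces the next rule, so parsing is deterministic.

Unambiguous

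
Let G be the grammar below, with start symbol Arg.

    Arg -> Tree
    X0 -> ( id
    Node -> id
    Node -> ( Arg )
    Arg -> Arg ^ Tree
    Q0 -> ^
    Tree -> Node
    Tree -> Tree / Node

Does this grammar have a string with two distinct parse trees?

Only Arg, Tree, Node are reachable from Arg; ignoring the rest: The grammar is stratified — Arg handles '^' (left-recursive), Tree handles '/', Node atoms. Each operator has a fixed associativity and precedence level, so every string has one parse.

Unambiguous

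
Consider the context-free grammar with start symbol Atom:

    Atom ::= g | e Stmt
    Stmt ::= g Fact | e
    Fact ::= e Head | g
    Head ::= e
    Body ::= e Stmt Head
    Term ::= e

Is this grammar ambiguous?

Unambiguous

(Body, Term are unreachable from Atom, so their rules don't affect L(Atom).) Restricted to the reachable nonterminals, every rule has the form A → t or A → t B, and no two rules for the same A share a first terminal. The grammar encodes a DFA — one run per string.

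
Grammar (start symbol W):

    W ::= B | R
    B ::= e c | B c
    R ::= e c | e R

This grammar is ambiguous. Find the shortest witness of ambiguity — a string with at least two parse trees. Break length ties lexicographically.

length 2: e c has 2 parse trees

Two derivations of e c:
  W ⇒ B ⇒ e c
  W ⇒ R ⇒ e c

e c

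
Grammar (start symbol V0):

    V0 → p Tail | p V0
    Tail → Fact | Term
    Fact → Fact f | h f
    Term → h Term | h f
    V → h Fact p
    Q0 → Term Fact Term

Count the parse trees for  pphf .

2

Parse trees for pphf:
  [V0 p [V0 p [Tail [Fact h f]]]]
  [V0 p [V0 p [Tail [Term h f]]]]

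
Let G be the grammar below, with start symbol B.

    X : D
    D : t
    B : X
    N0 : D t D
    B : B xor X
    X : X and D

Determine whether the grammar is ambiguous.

Unambiguous

(N0 is unreachable from B, so its rules don't affect L(B).) The grammar is stratified — B handles 'xor' (left-recursive), X handles 'and', D atoms. Each operator has a fixed associativity and precedence level, so every string has one parse.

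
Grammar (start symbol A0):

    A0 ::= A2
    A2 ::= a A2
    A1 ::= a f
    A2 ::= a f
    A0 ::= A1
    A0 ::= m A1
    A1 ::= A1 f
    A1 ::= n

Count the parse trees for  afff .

1

Parse trees for afff:
  [A0 [A1 [A1 [A1 a f] f] f]]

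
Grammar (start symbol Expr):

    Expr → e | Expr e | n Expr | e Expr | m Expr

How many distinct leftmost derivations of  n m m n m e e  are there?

7

Parse trees for n m m n m e e:
  [Expr [Expr n [Expr m [Expr m [Expr n [Expr m [Expr e]]]]]] e]
  [Expr n [Expr [Expr m [Expr m [Expr n [Expr m [Expr e]]]]] e]]
  [Expr n [Expr m [Expr [Expr m [Expr n [Expr m [Expr e]]]] e]]]
  [Expr n [Expr m [Expr m [Expr [Expr n [Expr m [Expr e]]] e]]]]
  [Expr n [Expr m [Expr m [Expr n [Expr [Expr m [Expr e]] e]]]]]
  [Expr n [Expr m [Expr m [Expr n [Expr m [Expr [Expr e] e]]]]]]
  [Expr n [Expr m [Expr m [Expr n [Expr m [Expr e [Expr e]]]]]]]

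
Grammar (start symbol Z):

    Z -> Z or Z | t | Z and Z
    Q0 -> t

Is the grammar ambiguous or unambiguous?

Witness: t and t and t

Derivation 1: Z ⇒ Z and Z ⇒ t and Z ⇒ t and Z and Z ⇒ t and t and Z ⇒ t and t and t
Derivation 2: Z ⇒ Z and Z ⇒ Z and Z and Z ⇒ t and Z and Z ⇒ t and t and Z ⇒ t and t and t

Two distinct leftmost derivations for the same string.

Ambiguous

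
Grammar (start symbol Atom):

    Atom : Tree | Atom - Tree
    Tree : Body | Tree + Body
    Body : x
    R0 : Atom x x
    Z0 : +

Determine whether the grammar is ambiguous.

Only Atom, Tree, Body are reachable from Atom; ignoring the rest: The grammar is stratified — Atom handles '-' (left-recursive), Tree handles '+', Body atoms. Each operator has a fixed associativity and precedence level, so every string has one parse.

Unambiguous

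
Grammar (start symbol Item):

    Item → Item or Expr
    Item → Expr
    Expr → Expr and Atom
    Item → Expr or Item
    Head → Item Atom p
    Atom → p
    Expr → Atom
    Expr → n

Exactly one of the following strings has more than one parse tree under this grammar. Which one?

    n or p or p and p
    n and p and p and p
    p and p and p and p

n or p or p and p: 4 trees
n and p and p and p: 1 tree
p and p and p and p: 1 tree

n or p or p and p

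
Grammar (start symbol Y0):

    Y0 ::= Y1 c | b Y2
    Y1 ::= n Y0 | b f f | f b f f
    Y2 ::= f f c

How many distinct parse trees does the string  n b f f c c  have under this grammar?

Parse trees for n b f f c c:
  [Y0 [Y1 n [Y0 [Y1 b f f] c]] c]
  [Y0 [Y1 n [Y0 b [Y2 f f c]]] c]

2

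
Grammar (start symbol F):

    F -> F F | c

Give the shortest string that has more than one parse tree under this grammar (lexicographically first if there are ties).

c c c

length 1: no string has ≥2 trees
length 2: no string has ≥2 trees
length 3: c c c has 2 parse trees

Two derivations of c c c:
  F ⇒ F F ⇒ F F F ⇒ c F F ⇒ c c F ⇒ c c c
  F ⇒ F F ⇒ c F ⇒ c F F ⇒ c c F ⇒ c c c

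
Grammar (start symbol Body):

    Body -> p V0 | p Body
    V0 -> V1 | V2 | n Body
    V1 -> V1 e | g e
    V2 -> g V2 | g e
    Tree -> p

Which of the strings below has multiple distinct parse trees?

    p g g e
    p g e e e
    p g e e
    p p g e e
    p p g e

p p g e

p g g e: 1 tree
p g e e e: 1 tree
p g e e: 1 tree
p p g e e: 1 tree
p p g e: 2 trees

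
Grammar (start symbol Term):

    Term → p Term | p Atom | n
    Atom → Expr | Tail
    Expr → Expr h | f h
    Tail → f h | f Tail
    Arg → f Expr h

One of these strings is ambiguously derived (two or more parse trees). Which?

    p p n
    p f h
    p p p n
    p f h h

p f h

p p n: 1 tree
p f h: 2 trees
p p p n: 1 tree
p f h h: 1 tree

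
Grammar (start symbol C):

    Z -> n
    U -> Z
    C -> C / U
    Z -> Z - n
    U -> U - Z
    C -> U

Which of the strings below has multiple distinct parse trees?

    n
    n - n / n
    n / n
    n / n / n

n - n / n

n: 1 tree
n - n / n: 2 trees
n / n: 1 tree
n / n / n: 1 tree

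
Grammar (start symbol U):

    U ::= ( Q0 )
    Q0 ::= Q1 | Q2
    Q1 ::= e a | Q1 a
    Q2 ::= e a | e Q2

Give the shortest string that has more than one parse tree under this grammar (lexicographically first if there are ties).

( e a )

length 4: ( e a ) has 2 parse trees

Two derivations of ( e a ):
  U ⇒ ( Q0 ) ⇒ ( Q1 ) ⇒ ( e a )
  U ⇒ ( Q0 ) ⇒ ( Q2 ) ⇒ ( e a )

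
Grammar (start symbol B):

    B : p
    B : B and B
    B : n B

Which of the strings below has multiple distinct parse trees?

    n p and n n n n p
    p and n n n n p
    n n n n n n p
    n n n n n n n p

n p and n n n n p

n p and n n n n p: 2 trees
p and n n n n p: 1 tree
n n n n n n p: 1 tree
n n n n n n n p: 1 tree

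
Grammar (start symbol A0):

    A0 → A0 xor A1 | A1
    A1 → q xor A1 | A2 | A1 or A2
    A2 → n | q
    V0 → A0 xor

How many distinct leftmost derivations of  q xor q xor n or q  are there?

7

Parse trees for q xor q xor n or q:
  [A0 [A0 [A1 [A2 q]]] xor [A1 q xor [A1 [A1 [A2 n]] or [A2 q]]]]
  [A0 [A0 [A1 [A2 q]]] xor [A1 [A1 q xor [A1 [A2 n]]] or [A2 q]]]
  [A0 [A0 [A0 [A1 [A2 q]]] xor [A1 [A2 q]]] xor [A1 [A1 [A2 n]] or [A2 q]]]
  [A0 [A0 [A1 q xor [A1 [A2 q]]]] xor [A1 [A1 [A2 n]] or [A2 q]]]
  [A0 [A1 q xor [A1 q xor [A1 [A1 [A2 n]] or [A2 q]]]]]
  [A0 [A1 q xor [A1 [A1 q xor [A1 [A2 n]]] or [A2 q]]]]
  [A0 [A1 [A1 q xor [A1 q xor [A1 [A2 n]]]] or [A2 q]]]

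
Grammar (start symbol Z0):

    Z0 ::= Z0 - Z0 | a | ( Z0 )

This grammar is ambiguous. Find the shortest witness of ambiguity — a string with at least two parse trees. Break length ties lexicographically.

a - a - a

length 1: no string has ≥2 trees
length 3: no string has ≥2 trees
length 5: a - a - a has 2 parse trees

Two derivations of a - a - a:
  Z0 ⇒ Z0 - Z0 ⇒ Z0 - Z0 - Z0 ⇒ a - Z0 - Z0 ⇒ a - a - Z0 ⇒ a - a - a
  Z0 ⇒ Z0 - Z0 ⇒ a - Z0 ⇒ a - Z0 - Z0 ⇒ a - a - Z0 ⇒ a - a - a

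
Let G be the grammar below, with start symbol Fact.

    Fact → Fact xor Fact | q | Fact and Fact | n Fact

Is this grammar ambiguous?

Witness: n q and q

Derivation 1: Fact ⇒ Fact and Fact ⇒ n Fact and Fact ⇒ n q and Fact ⇒ n q and q
Derivation 2: Fact ⇒ n Fact ⇒ n Fact and Fact ⇒ n q and Fact ⇒ n q and q

Two distinct leftmost derivations for the same string.

Ambiguous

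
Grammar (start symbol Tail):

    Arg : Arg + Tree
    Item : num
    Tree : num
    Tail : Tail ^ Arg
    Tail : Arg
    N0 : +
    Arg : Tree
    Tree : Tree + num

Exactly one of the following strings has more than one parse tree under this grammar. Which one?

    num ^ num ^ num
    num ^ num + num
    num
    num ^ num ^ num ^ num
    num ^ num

num ^ num + num

num ^ num ^ num: 1 tree
num ^ num + num: 2 trees
num: 1 tree
num ^ num ^ num ^ num: 1 tree
num ^ num: 1 tree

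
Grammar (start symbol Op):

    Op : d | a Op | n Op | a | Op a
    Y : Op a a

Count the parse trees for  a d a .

2

Parse trees for a d a:
  [Op a [Op [Op d] a]]
  [Op [Op a [Op d]] a]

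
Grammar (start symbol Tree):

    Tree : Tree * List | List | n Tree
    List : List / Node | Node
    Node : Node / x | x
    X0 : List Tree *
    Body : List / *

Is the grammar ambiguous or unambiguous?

Ambiguous

Witness: x / x

Derivation 1: Tree ⇒ List ⇒ List / Node ⇒ Node / Node ⇒ x / Node ⇒ x / x
Derivation 2: Tree ⇒ List ⇒ Node ⇒ Node / x ⇒ x / x

Two distinct leftmost derivations for the same string.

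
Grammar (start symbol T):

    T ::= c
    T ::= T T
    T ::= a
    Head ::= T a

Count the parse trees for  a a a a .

5

Parse trees for a a a a:
  [T [T a] [T [T a] [T [T a] [T a]]]]
  [T [T a] [T [T [T a] [T a]] [T a]]]
  [T [T [T a] [T a]] [T [T a] [T a]]]
  [T [T [T a] [T [T a] [T a]]] [T a]]
  [T [T [T [T a] [T a]] [T a]] [T a]]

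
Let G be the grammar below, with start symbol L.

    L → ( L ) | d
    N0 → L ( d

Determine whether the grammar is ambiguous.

Unambiguous

Only L is reachable from L; ignoring the rest: Each string is a nest of matched brackets around a single atom. An opening bracket forces the recursive rule; an atom forces the base rule.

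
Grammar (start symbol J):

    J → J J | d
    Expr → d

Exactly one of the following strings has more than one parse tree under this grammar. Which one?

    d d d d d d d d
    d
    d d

d d d d d d d d

d d d d d d d d: 429 trees
d: 1 tree
d d: 1 tree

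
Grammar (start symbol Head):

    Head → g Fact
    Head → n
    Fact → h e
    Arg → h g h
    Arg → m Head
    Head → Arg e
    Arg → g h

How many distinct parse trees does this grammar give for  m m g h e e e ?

Parse trees for m m g h e e e:
  [Head [Arg m [Head [Arg m [Head g [Fact h e]]] e]] e]
  [Head [Arg m [Head [Arg m [Head [Arg g h] e]] e]] e]

2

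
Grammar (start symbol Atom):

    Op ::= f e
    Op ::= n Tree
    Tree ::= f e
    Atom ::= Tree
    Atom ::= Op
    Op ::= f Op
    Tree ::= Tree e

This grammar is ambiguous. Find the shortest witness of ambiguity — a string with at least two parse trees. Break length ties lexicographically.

length 2: f e has 2 parse trees

Two derivations of f e:
  Atom ⇒ Tree ⇒ f e
  Atom ⇒ Op ⇒ f e

f e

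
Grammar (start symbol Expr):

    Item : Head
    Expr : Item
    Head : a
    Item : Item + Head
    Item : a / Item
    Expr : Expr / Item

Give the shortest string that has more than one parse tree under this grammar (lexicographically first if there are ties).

length 1: no string has ≥2 trees
length 3: a / a has 2 parse trees

Two derivations of a / a:
  Expr ⇒ Item ⇒ a / Item ⇒ a / Head ⇒ a / a
  Expr ⇒ Expr / Item ⇒ Item / Item ⇒ Head / Item ⇒ a / Item ⇒ a / Head ⇒ a / a

a / a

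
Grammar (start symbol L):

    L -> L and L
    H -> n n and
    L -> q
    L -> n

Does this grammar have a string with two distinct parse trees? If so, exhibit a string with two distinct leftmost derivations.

Ambiguous

Witness: n and n and n

Derivation 1: L ⇒ L and L ⇒ L and L and L ⇒ n and L and L ⇒ n and n and L ⇒ n and n and n
Derivation 2: L ⇒ L and L ⇒ n and L ⇒ n and L and L ⇒ n and n and L ⇒ n and n and n

Two distinct leftmost derivations for the same string.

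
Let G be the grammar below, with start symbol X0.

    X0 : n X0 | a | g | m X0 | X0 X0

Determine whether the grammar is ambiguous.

Ambiguous

Witness: a a a

Derivation 1: X0 ⇒ X0 X0 ⇒ a X0 ⇒ a X0 X0 ⇒ a a X0 ⇒ a a a
Derivation 2: X0 ⇒ X0 X0 ⇒ X0 X0 X0 ⇒ a X0 X0 ⇒ a a X0 ⇒ a a a

Two distinct leftmost derivations for the same string.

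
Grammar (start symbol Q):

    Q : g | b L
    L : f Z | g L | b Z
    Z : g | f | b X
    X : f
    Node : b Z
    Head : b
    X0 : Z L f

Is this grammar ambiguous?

Unambiguous

(Node, Head, X0 are unreachable from Q, so their rules don't affect L(Q).) Restricted to the reachable nonterminals, every rule has the form A → t or A → t B, and no two rules for the same A share a first terminal. The grammar encodes a DFA — one run per string.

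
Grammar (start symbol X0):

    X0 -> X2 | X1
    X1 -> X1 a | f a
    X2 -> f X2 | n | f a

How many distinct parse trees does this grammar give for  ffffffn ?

Parse trees for ffffffn:
  [X0 [X2 f [X2 f [X2 f [X2 f [X2 f [X2 f [X2 n]]]]]]]]

1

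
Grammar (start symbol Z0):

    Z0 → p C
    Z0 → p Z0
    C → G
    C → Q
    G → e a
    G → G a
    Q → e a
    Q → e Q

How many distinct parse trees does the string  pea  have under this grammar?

2

Parse trees for pea:
  [Z0 p [C [G e a]]]
  [Z0 p [C [Q e a]]]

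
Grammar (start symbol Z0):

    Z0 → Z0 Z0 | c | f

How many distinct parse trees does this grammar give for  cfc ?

Parse trees for cfc:
  [Z0 [Z0 c] [Z0 [Z0 f] [Z0 c]]]
  [Z0 [Z0 [Z0 c] [Z0 f]] [Z0 c]]

2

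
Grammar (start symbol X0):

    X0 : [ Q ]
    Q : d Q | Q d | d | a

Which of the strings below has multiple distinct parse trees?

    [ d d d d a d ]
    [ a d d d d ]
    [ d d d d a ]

[ d d d d a d ]

[ d d d d a d ]: 5 trees
[ a d d d d ]: 1 tree
[ d d d d a ]: 1 tree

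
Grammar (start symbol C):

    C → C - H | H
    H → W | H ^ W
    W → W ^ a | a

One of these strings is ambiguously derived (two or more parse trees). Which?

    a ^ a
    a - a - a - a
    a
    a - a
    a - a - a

a ^ a: 2 trees
a - a - a - a: 1 tree
a: 1 tree
a - a: 1 tree
a - a - a: 1 tree

a ^ a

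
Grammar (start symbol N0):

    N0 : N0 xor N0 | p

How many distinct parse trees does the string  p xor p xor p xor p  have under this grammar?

Parse trees for p xor p xor p xor p:
  [N0 [N0 p] xor [N0 [N0 p] xor [N0 [N0 p] xor [N0 p]]]]
  [N0 [N0 p] xor [N0 [N0 [N0 p] xor [N0 p]] xor [N0 p]]]
  [N0 [N0 [N0 p] xor [N0 p]] xor [N0 [N0 p] xor [N0 p]]]
  [N0 [N0 [N0 p] xor [N0 [N0 p] xor [N0 p]]] xor [N0 p]]
  [N0 [N0 [N0 [N0 p] xor [N0 p]] xor [N0 p]] xor [N0 p]]

5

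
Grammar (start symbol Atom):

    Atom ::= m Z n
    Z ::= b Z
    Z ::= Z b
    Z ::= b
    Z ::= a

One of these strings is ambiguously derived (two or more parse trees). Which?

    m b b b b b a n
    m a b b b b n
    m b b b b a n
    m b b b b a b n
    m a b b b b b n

m b b b b b a n: 1 tree
m a b b b b n: 1 tree
m b b b b a n: 1 tree
m b b b b a b n: 5 trees
m a b b b b b n: 1 tree

m b b b b a b n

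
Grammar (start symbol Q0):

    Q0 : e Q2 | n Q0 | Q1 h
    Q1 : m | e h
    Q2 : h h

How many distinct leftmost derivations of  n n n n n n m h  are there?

1

Parse trees for n n n n n n m h:
  [Q0 n [Q0 n [Q0 n [Q0 n [Q0 n [Q0 n [Q0 [Q1 m] h]]]]]]]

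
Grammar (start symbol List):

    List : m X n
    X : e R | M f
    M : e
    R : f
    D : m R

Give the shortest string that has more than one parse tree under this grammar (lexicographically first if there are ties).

length 4: m e f n has 2 parse trees

Two derivations of m e f n:
  List ⇒ m X n ⇒ m e R n ⇒ m e f n
  List ⇒ m X n ⇒ m M f n ⇒ m e f n

m e f n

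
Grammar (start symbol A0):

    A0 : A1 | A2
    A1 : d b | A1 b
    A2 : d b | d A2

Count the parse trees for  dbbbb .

Parse trees for dbbbb:
  [A0 [A1 [A1 [A1 [A1 d b] b] b] b]]

1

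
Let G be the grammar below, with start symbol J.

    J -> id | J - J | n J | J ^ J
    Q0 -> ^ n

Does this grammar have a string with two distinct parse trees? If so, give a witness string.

Witness: n id - id

Derivation 1: J ⇒ J - J ⇒ n J - J ⇒ n id - J ⇒ n id - id
Derivation 2: J ⇒ n J ⇒ n J - J ⇒ n id - J ⇒ n id - id

Two distinct leftmost derivations for the same string.

Ambiguous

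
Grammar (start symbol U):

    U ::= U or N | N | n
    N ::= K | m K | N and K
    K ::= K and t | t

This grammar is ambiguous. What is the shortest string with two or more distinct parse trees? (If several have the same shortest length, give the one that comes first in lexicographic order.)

length 1: no string has ≥2 trees
length 2: no string has ≥2 trees
length 3: t and t has 2 parse trees

Two derivations of t and t:
  U ⇒ N ⇒ K ⇒ K and t ⇒ t and t
  U ⇒ N ⇒ N and K ⇒ K and K ⇒ t and K ⇒ t and t

t and t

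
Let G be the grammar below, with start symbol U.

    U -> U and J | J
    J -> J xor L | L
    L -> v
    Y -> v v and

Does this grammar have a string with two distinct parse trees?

Unambiguous

(Y is unreachable from U, so its rules don't affect L(U).) This is a standard precedence ladder (U over J over L), with each level left-recursive on its own operator ('and' at U, 'xor' at J). That structure is LR(1), hence unambiguous.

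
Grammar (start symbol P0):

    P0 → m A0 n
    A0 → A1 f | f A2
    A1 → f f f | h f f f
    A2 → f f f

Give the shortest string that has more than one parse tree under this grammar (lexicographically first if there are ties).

length 6: m f f f f n has 2 parse trees

Two derivations of m f f f f n:
  P0 ⇒ m A0 n ⇒ m A1 f n ⇒ m f f f f n
  P0 ⇒ m A0 n ⇒ m f A2 n ⇒ m f f f f n

m f f f f n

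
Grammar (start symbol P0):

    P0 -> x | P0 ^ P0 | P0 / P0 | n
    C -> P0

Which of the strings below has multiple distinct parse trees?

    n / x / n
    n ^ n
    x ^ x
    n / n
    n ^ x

n / x / n

n / x / n: 2 trees
n ^ n: 1 tree
x ^ x: 1 tree
n / n: 1 tree
n ^ x: 1 tree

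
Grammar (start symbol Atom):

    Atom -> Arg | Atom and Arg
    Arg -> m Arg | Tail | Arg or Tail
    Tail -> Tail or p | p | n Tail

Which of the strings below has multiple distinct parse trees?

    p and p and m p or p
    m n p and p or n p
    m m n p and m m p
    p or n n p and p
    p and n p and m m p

p and p and m p or p: 3 trees
m n p and p or n p: 1 tree
m m n p and m m p: 1 tree
p or n n p and p: 1 tree
p and n p and m m p: 1 tree

p and p and m p or p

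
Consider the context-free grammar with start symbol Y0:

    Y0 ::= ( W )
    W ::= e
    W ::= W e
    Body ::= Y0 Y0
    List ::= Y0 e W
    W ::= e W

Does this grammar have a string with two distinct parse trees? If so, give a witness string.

Witness: ( e e )

Derivation 1: Y0 ⇒ ( W ) ⇒ ( W e ) ⇒ ( e e )
Derivation 2: Y0 ⇒ ( W ) ⇒ ( e W ) ⇒ ( e e )

Two distinct leftmost derivations for the same string.

Ambiguous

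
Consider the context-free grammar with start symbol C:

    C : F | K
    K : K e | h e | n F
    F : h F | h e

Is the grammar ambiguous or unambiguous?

Ambiguous

Witness: h e

Derivation 1: C ⇒ F ⇒ h e
Derivation 2: C ⇒ K ⇒ h e

Two distinct leftmost derivations for the same string.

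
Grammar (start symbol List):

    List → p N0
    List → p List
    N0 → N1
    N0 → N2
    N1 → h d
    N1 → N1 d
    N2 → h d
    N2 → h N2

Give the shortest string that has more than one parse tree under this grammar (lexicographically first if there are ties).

p h d

length 3: p h d has 2 parse trees

Two derivations of p h d:
  List ⇒ p N0 ⇒ p N1 ⇒ p h d
  List ⇒ p N0 ⇒ p N2 ⇒ p h d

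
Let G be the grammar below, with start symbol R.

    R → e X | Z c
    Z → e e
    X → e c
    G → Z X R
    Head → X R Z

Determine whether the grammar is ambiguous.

Witness: e e c

Derivation 1: R ⇒ e X ⇒ e e c
Derivation 2: R ⇒ Z c ⇒ e e c

Two distinct leftmost derivations for the same string.

Ambiguous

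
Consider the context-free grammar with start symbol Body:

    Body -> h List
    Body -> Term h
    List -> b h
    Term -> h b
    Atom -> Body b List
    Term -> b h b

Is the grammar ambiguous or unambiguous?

Ambiguous

Witness: h b h

Derivation 1: Body ⇒ h List ⇒ h b h
Derivation 2: Body ⇒ Term h ⇒ h b h

Two distinct leftmost derivations for the same string.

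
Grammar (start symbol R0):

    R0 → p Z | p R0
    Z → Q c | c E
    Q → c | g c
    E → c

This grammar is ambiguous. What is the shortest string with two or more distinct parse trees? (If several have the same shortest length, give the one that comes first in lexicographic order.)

length 3: p c c has 2 parse trees

Two derivations of p c c:
  R0 ⇒ p Z ⇒ p Q c ⇒ p c c
  R0 ⇒ p Z ⇒ p c E ⇒ p c c

p c c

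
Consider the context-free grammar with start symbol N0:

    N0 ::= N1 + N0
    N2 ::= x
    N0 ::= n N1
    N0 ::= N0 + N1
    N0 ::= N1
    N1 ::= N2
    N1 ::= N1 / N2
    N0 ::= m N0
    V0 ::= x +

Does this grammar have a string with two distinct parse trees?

Ambiguous

Witness: x + x

Derivation 1: N0 ⇒ N1 + N0 ⇒ N2 + N0 ⇒ x + N0 ⇒ x + N1 ⇒ x + N2 ⇒ x + x
Derivation 2: N0 ⇒ N0 + N1 ⇒ N1 + N1 ⇒ N2 + N1 ⇒ x + N1 ⇒ x + N2 ⇒ x + x

Two distinct leftmost derivations for the same string.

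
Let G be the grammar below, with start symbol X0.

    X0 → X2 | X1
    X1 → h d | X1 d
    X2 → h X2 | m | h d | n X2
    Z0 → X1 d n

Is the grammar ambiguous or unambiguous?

Witness: h d

Derivation 1: X0 ⇒ X2 ⇒ h d
Derivation 2: X0 ⇒ X1 ⇒ h d

Two distinct leftmost derivations for the same string.

Ambiguous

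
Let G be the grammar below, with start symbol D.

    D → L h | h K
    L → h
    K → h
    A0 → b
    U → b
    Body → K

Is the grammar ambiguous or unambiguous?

Ambiguous

Witness: h h

Derivation 1: D ⇒ L h ⇒ h h
Derivation 2: D ⇒ h K ⇒ h h

Two distinct leftmost derivations for the same string.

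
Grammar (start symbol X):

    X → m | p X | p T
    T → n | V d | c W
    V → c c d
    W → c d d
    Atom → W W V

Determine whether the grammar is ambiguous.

Ambiguous

Witness: p c c d d

Derivation 1: X ⇒ p T ⇒ p V d ⇒ p c c d d
Derivation 2: X ⇒ p T ⇒ p c W ⇒ p c c d d

Two distinct leftmost derivations for the same string.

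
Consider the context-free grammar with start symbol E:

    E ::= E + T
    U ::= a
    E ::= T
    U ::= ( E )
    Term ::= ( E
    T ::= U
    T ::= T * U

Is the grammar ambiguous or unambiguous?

Unambiguous

Only E, T, U are reachable from E; ignoring the rest: The grammar is stratified — E handles '+' (left-recursive), T handles '*', U atoms. Each operator has a fixed associativity and precedence level, so every string has one parse.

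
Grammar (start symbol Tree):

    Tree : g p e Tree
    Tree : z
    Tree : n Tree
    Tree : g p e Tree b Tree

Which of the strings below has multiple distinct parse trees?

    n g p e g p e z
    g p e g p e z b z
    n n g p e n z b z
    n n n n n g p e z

n g p e g p e z: 1 tree
g p e g p e z b z: 2 trees
n n g p e n z b z: 1 tree
n n n n n g p e z: 1 tree

g p e g p e z b z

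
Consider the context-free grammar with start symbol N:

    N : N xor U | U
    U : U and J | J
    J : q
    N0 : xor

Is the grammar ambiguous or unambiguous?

Only N, U, J are reachable from N; ignoring the rest: This is a standard precedence ladder (N over U over J), with each level left-recursive on its own operator ('xor' at N, 'and' at U). That structure is LR(1), hence unambiguous.

Unambiguous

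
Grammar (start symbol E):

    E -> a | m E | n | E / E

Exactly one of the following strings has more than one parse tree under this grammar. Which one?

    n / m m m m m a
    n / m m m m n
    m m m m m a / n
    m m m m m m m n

n / m m m m m a: 1 tree
n / m m m m n: 1 tree
m m m m m a / n: 6 trees
m m m m m m m n: 1 tree

m m m m m a / n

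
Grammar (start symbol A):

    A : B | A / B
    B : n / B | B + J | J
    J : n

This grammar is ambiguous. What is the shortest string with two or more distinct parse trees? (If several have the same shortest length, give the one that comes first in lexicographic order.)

length 1: no string has ≥2 trees
length 3: n / n has 2 parse trees

Two derivations of n / n:
  A ⇒ B ⇒ n / B ⇒ n / J ⇒ n / n
  A ⇒ A / B ⇒ B / B ⇒ J / B ⇒ n / B ⇒ n / J ⇒ n / n

n / n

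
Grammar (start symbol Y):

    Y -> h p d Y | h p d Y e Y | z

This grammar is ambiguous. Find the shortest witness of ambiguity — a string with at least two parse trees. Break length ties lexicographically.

h p d h p d z e z

length 1: no string has ≥2 trees
length 4: no string has ≥2 trees
length 6: no string has ≥2 trees
length 7: no string has ≥2 trees
length 9: h p d h p d z e z has 2 parse trees

Two derivations of h p d h p d z e z:
  Y ⇒ h p d Y ⇒ h p d h p d Y e Y ⇒ h p d h p d z e Y ⇒ h p d h p d z e z
  Y ⇒ h p d Y e Y ⇒ h p d h p d Y e Y ⇒ h p d h p d z e Y ⇒ h p d h p d z e z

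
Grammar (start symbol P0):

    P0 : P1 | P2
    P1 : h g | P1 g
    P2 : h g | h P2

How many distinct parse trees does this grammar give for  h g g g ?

1

Parse trees for h g g g:
  [P0 [P1 [P1 [P1 h g] g] g]]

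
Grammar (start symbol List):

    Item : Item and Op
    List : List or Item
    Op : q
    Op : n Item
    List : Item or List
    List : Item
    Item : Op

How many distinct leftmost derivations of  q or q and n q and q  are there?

4

Parse trees for q or q and n q and q:
  [List [List [Item [Op q]]] or [Item [Item [Op q]] and [Op n [Item [Item [Op q]] and [Op q]]]]]
  [List [List [Item [Op q]]] or [Item [Item [Item [Op q]] and [Op n [Item [Op q]]]] and [Op q]]]
  [List [Item [Op q]] or [List [Item [Item [Op q]] and [Op n [Item [Item [Op q]] and [Op q]]]]]]
  [List [Item [Op q]] or [List [Item [Item [Item [Op q]] and [Op n [Item [Op q]]]] and [Op q]]]]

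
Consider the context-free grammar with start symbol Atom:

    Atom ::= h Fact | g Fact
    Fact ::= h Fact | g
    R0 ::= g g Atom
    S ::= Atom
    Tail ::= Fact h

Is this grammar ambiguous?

Unambiguous

(R0, S, Tail are unreachable from Atom, so their rules don't affect L(Atom).) Restricted to the reachable nonterminals, every rule has the form A → t or A → t B, and no two rules for the same A share a first terminal. The grammar encodes a DFA — one run per string.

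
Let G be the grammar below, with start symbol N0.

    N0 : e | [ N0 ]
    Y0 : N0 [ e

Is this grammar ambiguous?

Unambiguous

Only N0 is reachable from N0; ignoring the rest: L(N0) is { openⁿ atom closeⁿ : n ≥ 0 }. The bracket depth fixes n, and the derivation is forced at every step.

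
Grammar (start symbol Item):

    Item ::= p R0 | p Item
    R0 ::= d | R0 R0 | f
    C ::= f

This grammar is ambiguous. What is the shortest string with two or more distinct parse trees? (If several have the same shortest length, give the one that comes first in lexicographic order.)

p d d d

length 2: no string has ≥2 trees
length 3: no string has ≥2 trees
length 4: p d d d has 2 parse trees

Two derivations of p d d d:
  Item ⇒ p R0 ⇒ p R0 R0 ⇒ p d R0 ⇒ p d R0 R0 ⇒ p d d R0 ⇒ p d d d
  Item ⇒ p R0 ⇒ p R0 R0 ⇒ p R0 R0 R0 ⇒ p d R0 R0 ⇒ p d d R0 ⇒ p d d d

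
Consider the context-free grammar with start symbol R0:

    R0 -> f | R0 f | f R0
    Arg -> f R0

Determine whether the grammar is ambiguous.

Ambiguous

Witness: f f

Derivation 1: R0 ⇒ R0 f ⇒ f f
Derivation 2: R0 ⇒ f R0 ⇒ f f

Two distinct leftmost derivations for the same string.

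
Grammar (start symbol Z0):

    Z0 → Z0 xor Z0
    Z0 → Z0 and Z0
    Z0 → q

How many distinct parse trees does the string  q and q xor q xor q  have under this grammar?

5

Parse trees for q and q xor q xor q:
  [Z0 [Z0 [Z0 q] and [Z0 q]] xor [Z0 [Z0 q] xor [Z0 q]]]
  [Z0 [Z0 [Z0 [Z0 q] and [Z0 q]] xor [Z0 q]] xor [Z0 q]]
  [Z0 [Z0 [Z0 q] and [Z0 [Z0 q] xor [Z0 q]]] xor [Z0 q]]
  [Z0 [Z0 q] and [Z0 [Z0 q] xor [Z0 [Z0 q] xor [Z0 q]]]]
  [Z0 [Z0 q] and [Z0 [Z0 [Z0 q] xor [Z0 q]] xor [Z0 q]]]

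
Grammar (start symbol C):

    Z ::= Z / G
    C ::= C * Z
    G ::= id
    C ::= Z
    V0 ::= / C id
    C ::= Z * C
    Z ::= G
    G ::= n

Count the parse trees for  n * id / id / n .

Parse trees for n * id / id / n:
  [C [C [Z [G n]]] * [Z [Z [Z [G id]] / [G id]] / [G n]]]
  [C [Z [G n]] * [C [Z [Z [Z [G id]] / [G id]] / [G n]]]]

2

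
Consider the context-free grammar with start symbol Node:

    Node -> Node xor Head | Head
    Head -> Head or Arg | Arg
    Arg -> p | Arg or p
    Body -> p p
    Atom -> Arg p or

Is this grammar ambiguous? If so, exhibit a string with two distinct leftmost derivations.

Witness: p or p

Derivation 1: Node ⇒ Head ⇒ Head or Arg ⇒ Arg or Arg ⇒ p or Arg ⇒ p or p
Derivation 2: Node ⇒ Head ⇒ Arg ⇒ Arg or p ⇒ p or p

Two distinct leftmost derivations for the same string.

Ambiguous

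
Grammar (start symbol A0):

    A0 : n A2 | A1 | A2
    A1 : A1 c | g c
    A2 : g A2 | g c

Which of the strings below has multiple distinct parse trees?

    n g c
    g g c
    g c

g c

n g c: 1 tree
g g c: 1 tree
g c: 2 trees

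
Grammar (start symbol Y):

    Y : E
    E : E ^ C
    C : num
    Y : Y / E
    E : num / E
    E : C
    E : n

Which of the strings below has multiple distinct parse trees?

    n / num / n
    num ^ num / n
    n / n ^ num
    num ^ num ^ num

n / num / n: 2 trees
num ^ num / n: 1 tree
n / n ^ num: 1 tree
num ^ num ^ num: 1 tree

n / num / n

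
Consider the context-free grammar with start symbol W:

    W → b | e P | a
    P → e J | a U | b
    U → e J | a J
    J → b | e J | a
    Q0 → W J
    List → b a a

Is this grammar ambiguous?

(Q0, List are unreachable from W, so their rules don't affect L(W).) Restricted to the reachable nonterminals, every rule has the form A → t or A → t B, and no two rules for the same A share a first terminal. The grammar encodes a DFA — one run per string.

Unambiguous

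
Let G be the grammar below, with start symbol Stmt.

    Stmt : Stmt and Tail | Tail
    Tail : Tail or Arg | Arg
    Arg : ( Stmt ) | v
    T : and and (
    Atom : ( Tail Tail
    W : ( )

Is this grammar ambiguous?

Unambiguous

Only Stmt, Tail, Arg are reachable from Stmt; ignoring the rest: Stmt → Stmt and Tail | Tail  ;  Tail → Tail or Arg | Arg  — a left-associative chain with Arg at the bottom. Each string factors uniquely by precedence.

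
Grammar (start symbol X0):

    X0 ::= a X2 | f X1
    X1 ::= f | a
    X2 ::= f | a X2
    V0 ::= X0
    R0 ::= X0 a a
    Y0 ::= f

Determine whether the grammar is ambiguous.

Unambiguous

Only X0, X1, X2 are reachable from X0; ignoring the rest: The reachable rules are right-linear with at most one rule per (nonterminal, next-terminal) pair. Each input token forces the next rule, so parsing is deterministic.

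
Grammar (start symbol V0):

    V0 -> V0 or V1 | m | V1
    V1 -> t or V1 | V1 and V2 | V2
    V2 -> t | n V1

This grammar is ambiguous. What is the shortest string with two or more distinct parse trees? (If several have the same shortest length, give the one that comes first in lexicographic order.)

length 1: no string has ≥2 trees
length 2: no string has ≥2 trees
length 3: t or t has 2 parse trees

Two derivations of t or t:
  V0 ⇒ V0 or V1 ⇒ V1 or V1 ⇒ V2 or V1 ⇒ t or V1 ⇒ t or V2 ⇒ t or t
  V0 ⇒ V1 ⇒ t or V1 ⇒ t or V2 ⇒ t or t

t or t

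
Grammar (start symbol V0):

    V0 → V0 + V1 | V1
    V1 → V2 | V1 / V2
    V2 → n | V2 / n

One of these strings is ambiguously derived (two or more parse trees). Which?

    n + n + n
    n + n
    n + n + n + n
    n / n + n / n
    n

n / n + n / n

n + n + n: 1 tree
n + n: 1 tree
n + n + n + n: 1 tree
n / n + n / n: 4 trees
n: 1 tree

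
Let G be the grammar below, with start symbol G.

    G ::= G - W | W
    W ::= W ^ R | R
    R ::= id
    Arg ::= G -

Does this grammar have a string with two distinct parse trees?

Unambiguous

Only G, W, R are reachable from G; ignoring the rest: The grammar is stratified — G handles '-' (left-recursive), W handles '^', R atoms. Each operator has a fixed associativity and precedence level, so every string has one parse.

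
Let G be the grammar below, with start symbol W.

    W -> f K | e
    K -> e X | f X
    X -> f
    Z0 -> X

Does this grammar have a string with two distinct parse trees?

Unambiguous

(Z0 is unreachable from W, so its rules don't affect L(W).) The reachable rules are right-linear with at most one rule per (nonterminal, next-terminal) pair. Each input token forces the next rule, so parsing is deterministic.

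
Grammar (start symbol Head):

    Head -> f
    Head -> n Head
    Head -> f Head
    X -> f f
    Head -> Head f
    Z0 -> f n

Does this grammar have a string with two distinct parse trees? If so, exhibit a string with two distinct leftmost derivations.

Witness: f f

Derivation 1: Head ⇒ f Head ⇒ f f
Derivation 2: Head ⇒ Head f ⇒ f f

Two distinct leftmost derivations for the same string.

Ambiguous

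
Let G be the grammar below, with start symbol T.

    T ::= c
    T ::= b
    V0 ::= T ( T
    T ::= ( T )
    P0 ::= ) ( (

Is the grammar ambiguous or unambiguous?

Unambiguous

Only T is reachable from T; ignoring the rest: L(T) is { openⁿ atom closeⁿ : n ≥ 0 }. The bracket depth fixes n, and the derivation is forced at every step.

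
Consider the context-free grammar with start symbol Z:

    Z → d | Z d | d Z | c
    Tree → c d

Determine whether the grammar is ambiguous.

Witness: d d

Derivation 1: Z ⇒ Z d ⇒ d d
Derivation 2: Z ⇒ d Z ⇒ d d

Two distinct leftmost derivations for the same string.

Ambiguous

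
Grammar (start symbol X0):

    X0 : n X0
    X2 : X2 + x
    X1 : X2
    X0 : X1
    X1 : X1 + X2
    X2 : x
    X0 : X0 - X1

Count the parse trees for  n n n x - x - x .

Parse trees for n n n x - x - x (showing first 6 of 10):
  [X0 n [X0 n [X0 n [X0 [X0 [X0 [X1 [X2 x]]] - [X1 [X2 x]]] - [X1 [X2 x]]]]]]
  [X0 n [X0 n [X0 [X0 n [X0 [X0 [X1 [X2 x]]] - [X1 [X2 x]]]] - [X1 [X2 x]]]]]
  [X0 n [X0 n [X0 [X0 [X0 n [X0 [X1 [X2 x]]]] - [X1 [X2 x]]] - [X1 [X2 x]]]]]
  [X0 n [X0 [X0 n [X0 n [X0 [X0 [X1 [X2 x]]] - [X1 [X2 x]]]]] - [X1 [X2 x]]]]
  [X0 n [X0 [X0 n [X0 [X0 n [X0 [X1 [X2 x]]]] - [X1 [X2 x]]]] - [X1 [X2 x]]]]
  [X0 n [X0 [X0 [X0 n [X0 n [X0 [X1 [X2 x]]]]] - [X1 [X2 x]]] - [X1 [X2 x]]]]

10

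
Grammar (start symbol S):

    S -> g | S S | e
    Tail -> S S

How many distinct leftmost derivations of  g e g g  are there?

5

Parse trees for g e g g:
  [S [S g] [S [S e] [S [S g] [S g]]]]
  [S [S g] [S [S [S e] [S g]] [S g]]]
  [S [S [S g] [S e]] [S [S g] [S g]]]
  [S [S [S g] [S [S e] [S g]]] [S g]]
  [S [S [S [S g] [S e]] [S g]] [S g]]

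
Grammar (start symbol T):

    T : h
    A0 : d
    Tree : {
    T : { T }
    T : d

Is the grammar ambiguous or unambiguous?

Unambiguous

Only T is reachable from T; ignoring the rest: L(T) is { openⁿ atom closeⁿ : n ≥ 0 }. The bracket depth fixes n, and the derivation is forced at every step.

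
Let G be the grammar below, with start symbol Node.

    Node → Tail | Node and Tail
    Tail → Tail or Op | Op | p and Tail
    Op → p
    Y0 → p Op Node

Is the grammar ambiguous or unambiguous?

Ambiguous

Witness: p and p

Derivation 1: Node ⇒ Tail ⇒ p and Tail ⇒ p and Op ⇒ p and p
Derivation 2: Node ⇒ Node and Tail ⇒ Tail and Tail ⇒ Op and Tail ⇒ p and Tail ⇒ p and Op ⇒ p and p

Two distinct leftmost derivations for the same string.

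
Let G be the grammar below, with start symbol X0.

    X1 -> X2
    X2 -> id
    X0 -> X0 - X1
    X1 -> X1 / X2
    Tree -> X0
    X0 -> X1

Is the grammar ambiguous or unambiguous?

(Tree is unreachable from X0, so its rules don't affect L(X0).) This is a standard precedence ladder (X0 over X1 over X2), with each level left-recursive on its own operator ('-' at X0, '/' at X1). That structure is LR(1), hence unambiguous.

Unambiguous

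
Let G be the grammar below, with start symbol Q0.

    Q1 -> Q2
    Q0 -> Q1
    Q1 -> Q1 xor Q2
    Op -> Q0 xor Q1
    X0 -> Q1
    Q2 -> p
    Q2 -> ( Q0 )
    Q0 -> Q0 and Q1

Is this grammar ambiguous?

Unambiguous

Only Q0, Q1, Q2 are reachable from Q0; ignoring the rest: This is a standard precedence ladder (Q0 over Q1 over Q2), with each level left-recursive on its own operator ('and' at Q0, 'xor' at Q1). That structure is LR(1), hence unambiguous.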